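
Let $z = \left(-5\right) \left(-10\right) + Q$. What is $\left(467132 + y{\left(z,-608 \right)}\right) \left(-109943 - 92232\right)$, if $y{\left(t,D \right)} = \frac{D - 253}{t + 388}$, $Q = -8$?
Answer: $- \frac{8122012626065}{86} \approx -9.4442 \cdot 10^{10}$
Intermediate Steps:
$z = 42$ ($z = \left(-5\right) \left(-10\right) - 8 = 50 - 8 = 42$)
$y{\left(t,D \right)} = \frac{-253 + D}{388 + t}$
$\left(467132 + y{\left(z,-608 \right)}\right) \left(-109943 - 92232\right) = \left(467132 + \frac{-253 - 608}{388 + 42}\right) \left(-109943 - 92232\right) = \left(467132 + \frac{1}{430} \left(-861\right)\right) \left(-202175\right) = \left(467132 - \frac{861}{430}\right) \left(-202175\right) = \frac{200865899}{430} \left(-202175\right) = - \frac{8122012626065}{86}$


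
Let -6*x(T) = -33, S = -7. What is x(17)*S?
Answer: -77/2 ≈ -38.500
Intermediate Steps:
x(T) = 11/2 (x(T) = -1/6*(-33) = 11/2)
x(17)*S = (11/2)*(-7) = -77/2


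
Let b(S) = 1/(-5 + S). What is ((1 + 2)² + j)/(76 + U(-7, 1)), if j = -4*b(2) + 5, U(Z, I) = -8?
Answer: 23/102 ≈ 0.22549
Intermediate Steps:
j = 19/3 (j = -4/(-5 + 2) + 5 = -4/(-3) + 5 = -4*(-⅓) + 5 = 4/3 + 5 = 19/3 ≈ 6.3333)
((1 + 2)² + j)/(76 + U(-7, 1)) = ((1 + 2)² + 19/3)/(76 - 8) = (3² + 19/3)/68 = (9 + 19/3)*(1/68) = (46/3)*(1/68) = 23/102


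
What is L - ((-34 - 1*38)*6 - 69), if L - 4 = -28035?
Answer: -27530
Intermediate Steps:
L = -28031 (L = 4 - 28035 = -28031)
L - ((-34 - 1*38)*6 - 69) = -28031 - ((-34 - 1*38)*6 - 69) = -28031 - ((-34 - 38)*6 - 69) = -28031 - (-72*6 - 69) = -28031 - (-432 - 69) = -28031 - 1*(-501) = -28031 + 501 = -27530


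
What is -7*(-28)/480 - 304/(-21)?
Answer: 12503/840 ≈ 14.885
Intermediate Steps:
-7*(-28)/480 - 304/(-21) = 196*(1/480) - 304*(-1/21) = 49/120 + 304/21 = 12503/840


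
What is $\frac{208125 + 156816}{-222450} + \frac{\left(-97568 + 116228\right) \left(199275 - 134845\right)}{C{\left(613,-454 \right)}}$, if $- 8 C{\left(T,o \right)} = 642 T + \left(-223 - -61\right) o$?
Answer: $- \frac{118873284457303}{5772503350} \approx -20593.0$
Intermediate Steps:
$C{\left(T,o \right)} = - \frac{321 T}{4} + \frac{81 o}{4}$ ($C{\left(T,o \right)} = - \frac{642 T + \left(-223 - -61\right) o}{8} = - \frac{642 T + \left(-223 + 61\right) o}{8} = - \frac{642 T - 162 o}{8} = - \frac{- 162 o + 642 T}{8} = - \frac{321 T}{4} + \frac{81 o}{4}$)
$\frac{208125 + 156816}{-222450} + \frac{\left(-97568 + 116228\right) \left(199275 - 134845\right)}{C{\left(613,-454 \right)}} = \frac{208125 + 156816}{-222450} + \frac{\left(-97568 + 116228\right) \left(199275 - 134845\right)}{\left(- \frac{321}{4}\right) 613 + \frac{81}{4} \left(-454\right)} = 364941 \left(- \frac{1}{222450}\right) + \frac{18660 \cdot 64430}{- \frac{196773}{4} - \frac{18387}{2}} = - \frac{121647}{74150} + \frac{1202263800}{- \frac{233547}{4}} = - \frac{121647}{74150} + 1202263800 \left(- \frac{4}{233547}\right) = - \frac{121647}{74150} - \frac{1603018400}{77849} = - \frac{118873284457303}{5772503350}$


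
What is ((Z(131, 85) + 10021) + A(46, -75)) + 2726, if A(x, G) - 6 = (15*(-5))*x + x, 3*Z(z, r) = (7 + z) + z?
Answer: 28316/3 ≈ 9438.7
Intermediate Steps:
Z(z, r) = 7/3 + 2*z/3 (Z(z, r) = ((7 + z) + z)/3 = (7 + 2*z)/3 = 7/3 + 2*z/3)
A(x, G) = 6 - 74*x (A(x, G) = 6 + ((15*(-5))*x + x) = 6 + (-75*x + x) = 6 - 74*x)
((Z(131, 85) + 10021) + A(46, -75)) + 2726 = (((7/3 + (2/3)*131) + 10021) + (6 - 74*46)) + 2726 = (((7/3 + 262/3) + 10021) + (6 - 3404)) + 2726 = ((269/3 + 10021) - 3398) + 2726 = (30332/3 - 3398) + 2726 = 20138/3 + 2726 = 28316/3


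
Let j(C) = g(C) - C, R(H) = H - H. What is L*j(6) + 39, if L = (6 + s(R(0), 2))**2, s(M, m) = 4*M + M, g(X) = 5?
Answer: 3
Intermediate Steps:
R(H) = 0
s(M, m) = 5*M
j(C) = 5 - C
L = 36 (L = (6 + 5*0)**2 = (6 + 0)**2 = 6**2 = 36)
L*j(6) + 39 = 36*(5 - 1*6) + 39 = 36*(5 - 6) + 39 = 36*(-1) + 39 = -36 + 39 = 3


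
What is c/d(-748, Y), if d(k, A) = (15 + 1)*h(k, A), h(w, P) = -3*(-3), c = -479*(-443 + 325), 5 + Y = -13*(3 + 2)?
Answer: 28261/72 ≈ 392.51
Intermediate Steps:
Y = -70 (Y = -5 - 13*(3 + 2) = -5 - 13*5 = -5 - 65 = -70)
c = 56522 (c = -479*(-118) = 56522)
h(w, P) = 9
d(k, A) = 144 (d(k, A) = (15 + 1)*9 = 16*9 = 144)
c/d(-748, Y) = 56522/144 = 56522*(1/144) = 28261/72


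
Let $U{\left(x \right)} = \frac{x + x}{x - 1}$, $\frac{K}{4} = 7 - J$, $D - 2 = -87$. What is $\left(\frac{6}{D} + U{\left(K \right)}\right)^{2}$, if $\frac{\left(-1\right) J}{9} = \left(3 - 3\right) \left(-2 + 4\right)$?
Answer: $\frac{21141604}{5267025} \approx 4.014$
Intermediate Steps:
$J = 0$ ($J = - 9 \left(3 - 3\right) \left(-2 + 4\right) = - 9 \cdot 0 \cdot 2 = \left(-9\right) 0 = 0$)
$D = -85$ ($D = 2 - 87 = -85$)
$K = 28$ ($K = 4 \left(7 - 0\right) = 4 \left(7 + 0\right) = 4 \cdot 7 = 28$)
$U{\left(x \right)} = \frac{2 x}{-1 + x}$
$\left(\frac{6}{D} + U{\left(K \right)}\right)^{2} = \left(\frac{6}{-85} + 2 \cdot 28 \frac{1}{-1 + 28}\right)^{2} = \left(6 \left(- \frac{1}{85}\right) + 2 \cdot 28 \cdot \frac{1}{27}\right)^{2} = \left(- \frac{6}{85} + 2 \cdot 28 \cdot \frac{1}{27}\right)^{2} = \left(- \frac{6}{85} + \frac{56}{27}\right)^{2} = \left(\frac{4598}{2295}\right)^{2} = \frac{21141604}{5267025}$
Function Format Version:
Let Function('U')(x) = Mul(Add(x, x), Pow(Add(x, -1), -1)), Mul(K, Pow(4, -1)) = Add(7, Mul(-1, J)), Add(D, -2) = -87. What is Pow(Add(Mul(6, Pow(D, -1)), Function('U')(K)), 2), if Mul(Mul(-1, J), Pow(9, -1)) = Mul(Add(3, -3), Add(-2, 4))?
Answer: Rational(21141604, 5267025) ≈ 4.0140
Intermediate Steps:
J = 0 (J = Mul(-9, Mul(Add(3, -3), Add(-2, 4))) = Mul(-9, Mul(0, 2)) = Mul(-9, 0) = 0)
D = -85 (D = Add(2, -87) = -85)
K = 28 (K = Mul(4, Add(7, Mul(-1, 0))) = Mul(4, Add(7, 0)) = Mul(4, 7) = 28)
Function('U')(x) = Mul(2, x, Pow(Add(-1, x), -1)) (Function('U')(x) = Mul(Mul(2, x), Pow(Add(-1, x), -1)) = Mul(2, x, Pow(Add(-1, x), -1)))
Pow(Add(Mul(6, Pow(D, -1)), Function('U')(K)), 2) = Pow(Add(Mul(6, Pow(-85, -1)), Mul(2, 28, Pow(Add(-1, 28), -1))), 2) = Pow(Add(Mul(6, Rational(-1, 85)), Mul(2, 28, Pow(27, -1))), 2) = Pow(Add(Rational(-6, 85), Mul(2, 28, Rational(1, 27))), 2) = Pow(Add(Rational(-6, 85), Rational(56, 27)), 2) = Pow(Rational(4598, 2295), 2) = Rational(21141604, 5267025)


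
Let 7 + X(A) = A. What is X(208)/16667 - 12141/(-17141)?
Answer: 205799388/285689047 ≈ 0.72036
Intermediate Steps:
X(A) = -7 + A
X(208)/16667 - 12141/(-17141) = (-7 + 208)/16667 - 12141/(-17141) = 201*(1/16667) - 12141*(-1/17141) = 201/16667 + 12141/17141 = 205799388/285689047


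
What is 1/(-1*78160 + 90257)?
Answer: 1/12097 ≈ 8.2665e-5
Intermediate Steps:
1/(-1*78160 + 90257) = 1/(-78160 + 90257) = 1/12097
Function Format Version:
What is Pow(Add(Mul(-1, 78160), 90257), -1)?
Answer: Rational(1, 12097) ≈ 8.2665e-5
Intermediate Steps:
Pow(Add(Mul(-1, 78160), 90257), -1) = Pow(Add(-78160, 90257), -1) = Pow(12097, -1) = Rational(1, 12097)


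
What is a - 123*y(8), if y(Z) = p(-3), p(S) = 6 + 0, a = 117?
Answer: -621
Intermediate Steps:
p(S) = 6
y(Z) = 6
a - 123*y(8) = 117 - 123*6 = 117 - 738 = -621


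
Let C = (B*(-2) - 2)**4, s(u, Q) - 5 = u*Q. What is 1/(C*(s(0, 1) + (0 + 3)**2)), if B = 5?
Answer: 1/290304 ≈ 3.4447e-6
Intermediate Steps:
s(u, Q) = 5 + Q*u (s(u, Q) = 5 + u*Q = 5 + Q*u)
C = 20736 (C = (5*(-2) - 2)**4 = (-10 - 2)**4 = (-12)**4 = 20736)
1/(C*(s(0, 1) + (0 + 3)**2)) = 1/(20736*((5 + 1*0) + (0 + 3)**2)) = 1/(20736*((5 + 0) + 3**2)) = 1/(20736*(5 + 9)) = 1/(20736*14) = 1/290304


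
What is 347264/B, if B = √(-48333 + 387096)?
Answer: 347264*√338763/338763 ≈ 596.64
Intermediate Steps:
B = √338763 ≈ 582.03
347264/B = 347264/(√338763) = 347264*(√338763/338763) = 347264*√338763/338763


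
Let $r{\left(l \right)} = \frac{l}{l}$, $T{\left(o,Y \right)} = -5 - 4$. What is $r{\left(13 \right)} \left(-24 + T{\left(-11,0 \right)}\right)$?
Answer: $-33$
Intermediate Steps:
$T{\left(o,Y \right)} = -9$ ($T{\left(o,Y \right)} = -5 - 4 = -9$)
$r{\left(l \right)} = 1$
$r{\left(13 \right)} \left(-24 + T{\left(-11,0 \right)}\right) = 1 \left(-24 - 9\right) = 1 \left(-33\right) = -33$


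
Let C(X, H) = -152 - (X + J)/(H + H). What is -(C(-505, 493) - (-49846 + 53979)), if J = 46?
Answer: 248503/58 ≈ 4284.5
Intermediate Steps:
C(X, H) = -152 - (46 + X)/(2*H) (C(X, H) = -152 - (X + 46)/(H + H) = -152 - (46 + X)/(2*H))
-(C(-505, 493) - (-49846 + 53979)) = -((½)*(-46 - 1*(-505) - 304*493)/493 - (-49846 + 53979)) = -((½)*(1/493)*(-46 + 505 - 149872) - 1*4133) = -((½)*(1/493)*(-149413) - 4133) = -(-8789/58 - 4133) = -1*(-248503/58) = 248503/58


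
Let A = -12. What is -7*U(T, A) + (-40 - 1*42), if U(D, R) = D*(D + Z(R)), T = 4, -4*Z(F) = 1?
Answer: -187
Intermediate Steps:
Z(F) = -1/4 (Z(F) = -1/4*1 = -1/4)
U(D, R) = D*(-1/4 + D) (U(D, R) = D*(D - 1/4) = D*(-1/4 + D))
-7*U(T, A) + (-40 - 1*42) = -28*(-1/4 + 4) + (-40 - 1*42) = -28*15/4 + (-40 - 42) = -7*15 - 82 = -105 - 82 = -187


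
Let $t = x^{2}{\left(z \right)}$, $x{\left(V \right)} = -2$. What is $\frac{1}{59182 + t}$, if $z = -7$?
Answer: $\frac{1}{59186} \approx 1.6896 \cdot 10^{-5}$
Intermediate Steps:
$t = 4$ ($t = \left(-2\right)^{2} = 4$)
$\frac{1}{59182 + t} = \frac{1}{59182 + 4} = \frac{1}{59186}$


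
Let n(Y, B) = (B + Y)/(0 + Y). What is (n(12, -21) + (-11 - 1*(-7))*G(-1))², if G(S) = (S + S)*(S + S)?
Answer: 4489/16 ≈ 280.56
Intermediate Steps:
G(S) = 4*S² (G(S) = (2*S)*(2*S) = 4*S²)
n(Y, B) = (B + Y)/Y
(n(12, -21) + (-11 - 1*(-7))*G(-1))² = ((-21 + 12)/12 + (-11 - 1*(-7))*(4*(-1)²))² = ((1/12)*(-9) + (-11 + 7)*(4*1))² = (-¾ - 4*4)² = (-¾ - 16)² = (-67/4)² = 4489/16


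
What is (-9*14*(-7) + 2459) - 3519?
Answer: -178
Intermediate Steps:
(-9*14*(-7) + 2459) - 3519 = (-126*(-7) + 2459) - 3519 = (882 + 2459) - 3519 = 3341 - 3519 = -178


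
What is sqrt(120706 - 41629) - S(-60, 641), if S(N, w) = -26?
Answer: 26 + sqrt(79077) ≈ 307.21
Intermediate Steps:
sqrt(120706 - 41629) - S(-60, 641) = sqrt(120706 - 41629) - 1*(-26) = sqrt(79077) + 26 = 26 + sqrt(79077)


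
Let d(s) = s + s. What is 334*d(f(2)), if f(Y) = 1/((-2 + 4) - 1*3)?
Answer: -668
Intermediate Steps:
f(Y) = -1 (f(Y) = 1/(2 - 3) = 1/(-1) = -1)
d(s) = 2*s
334*d(f(2)) = 334*(2*(-1)) = 334*(-2) = -668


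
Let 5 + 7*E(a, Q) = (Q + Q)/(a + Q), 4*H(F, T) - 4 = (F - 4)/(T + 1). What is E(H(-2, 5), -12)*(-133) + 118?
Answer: 2587/15 ≈ 172.47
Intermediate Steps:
H(F, T) = 1 + (-4 + F)/(4*(1 + T)) (H(F, T) = 1 + ((F - 4)/(T + 1))/4 = 1 + ((-4 + F)/(1 + T))/4 = 1 + (-4 + F)/(4*(1 + T)))
E(a, Q) = -5/7 + 2*Q/(7*(Q + a)) (E(a, Q) = -5/7 + ((Q + Q)/(a + Q))/7 = -5/7 + ((2*Q)/(Q + a))/7 = -5/7 + (2*Q/(Q + a))/7 = -5/7 + 2*Q/(7*(Q + a)))
E(H(-2, 5), -12)*(-133) + 118 = ((-5*(5 + (¼)*(-2))/(1 + 5) - 3*(-12))/(7*(-12 + (5 + (¼)*(-2))/(1 + 5))))*(-133) + 118 = ((-5*(5 - ½)/6 + 36)/(7*(-12 + (5 - ½)/6)))*(-133) + 118 = ((-5*9/(6*2) + 36)/(7*(-12 + (⅙)*(9/2))))*(-133) + 118 = ((-5*¾ + 36)/(7*(-12 + ¾)))*(-133) + 118 = ((-15/4 + 36)/(7*(-45/4)))*(-133) + 118 = ((⅐)*(-4/45)*(129/4))*(-133) + 118 = -43/105*(-133) + 118 = 817/15 + 118 = 2587/15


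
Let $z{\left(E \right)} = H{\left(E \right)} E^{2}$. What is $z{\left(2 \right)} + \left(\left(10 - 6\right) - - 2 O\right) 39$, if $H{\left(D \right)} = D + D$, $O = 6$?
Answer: $640$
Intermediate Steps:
$H{\left(D \right)} = 2 D$
$z{\left(E \right)} = 2 E^{3}$ ($z{\left(E \right)} = 2 E E^{2} = 2 E^{3}$)
$z{\left(2 \right)} + \left(\left(10 - 6\right) - - 2 O\right) 39 = 2 \cdot 2^{3} + \left(\left(10 - 6\right) - \left(-2\right) 6\right) 39 = 2 \cdot 8 + \left(4 - -12\right) 39 = 16 + \left(4 + 12\right) 39 = 16 + 16 \cdot 39 = 16 + 624 = 640$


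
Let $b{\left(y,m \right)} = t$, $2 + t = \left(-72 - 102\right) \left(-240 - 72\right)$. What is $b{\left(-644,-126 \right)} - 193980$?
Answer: $-139694$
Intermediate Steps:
$t = 54286$ ($t = -2 + \left(-72 - 102\right) \left(-240 - 72\right) = -2 - -54288 = -2 + 54288 = 54286$)
$b{\left(y,m \right)} = 54286$
$b{\left(-644,-126 \right)} - 193980 = 54286 - 193980 = -139694$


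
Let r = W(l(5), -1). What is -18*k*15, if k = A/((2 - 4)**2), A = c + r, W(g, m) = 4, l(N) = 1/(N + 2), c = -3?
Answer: -135/2 ≈ -67.500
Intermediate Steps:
l(N) = 1/(2 + N)
r = 4
A = 1 (A = -3 + 4 = 1)
k = 1/4 (k = 1/(2 - 4)**2 = 1/(-2)**2 = 1/4 ≈ 0.25000)
-18*k*15 = -18*1/4*15 = -9/2*15 = -135/2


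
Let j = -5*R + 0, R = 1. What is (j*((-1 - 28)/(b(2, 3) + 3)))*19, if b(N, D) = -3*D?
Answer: -2755/6 ≈ -459.17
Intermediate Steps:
j = -5 (j = -5*1 + 0 = -5 + 0 = -5)
(j*((-1 - 28)/(b(2, 3) + 3)))*19 = -5*(-1 - 28)/(-3*3 + 3)*19 = -(-145)/(-9 + 3)*19 = -(-145)/(-6)*19 = -(-145)*(-1)/6*19 = -5*29/6*19 = -145/6*19 = -2755/6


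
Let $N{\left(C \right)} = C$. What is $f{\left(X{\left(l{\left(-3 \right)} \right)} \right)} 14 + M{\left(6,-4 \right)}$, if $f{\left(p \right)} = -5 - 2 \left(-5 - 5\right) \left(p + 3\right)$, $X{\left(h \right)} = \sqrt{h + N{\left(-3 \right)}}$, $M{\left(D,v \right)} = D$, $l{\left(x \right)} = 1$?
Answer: $776 + 280 i \sqrt{2} \approx 776.0 + 395.98 i$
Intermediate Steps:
$X{\left(h \right)} = \sqrt{-3 + h}$ ($X{\left(h \right)} = \sqrt{h - 3} = \sqrt{-3 + h}$)
$f{\left(p \right)} = 55 + 20 p$ ($f{\left(p \right)} = -5 - 2 \left(- 10 \left(3 + p\right)\right) = -5 - 2 \left(-30 - 10 p\right) = -5 + \left(60 + 20 p\right) = 55 + 20 p$)
$f{\left(X{\left(l{\left(-3 \right)} \right)} \right)} 14 + M{\left(6,-4 \right)} = \left(55 + 20 \sqrt{-3 + 1}\right) 14 + 6 = \left(55 + 20 \sqrt{-2}\right) 14 + 6 = \left(55 + 20 i \sqrt{2}\right) 14 + 6 = \left(770 + 280 i \sqrt{2}\right) + 6 = 776 + 280 i \sqrt{2}$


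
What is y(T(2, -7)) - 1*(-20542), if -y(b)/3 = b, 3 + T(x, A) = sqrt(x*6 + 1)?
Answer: 20551 - 3*sqrt(13) ≈ 20540.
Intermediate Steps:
T(x, A) = -3 + sqrt(1 + 6*x) (T(x, A) = -3 + sqrt(x*6 + 1) = -3 + sqrt(6*x + 1) = -3 + sqrt(1 + 6*x))
y(b) = -3*b
y(T(2, -7)) - 1*(-20542) = -3*(-3 + sqrt(1 + 6*2)) - 1*(-20542) = -3*(-3 + sqrt(1 + 12)) + 20542 = -3*(-3 + sqrt(13)) + 20542 = (9 - 3*sqrt(13)) + 20542 = 20551 - 3*sqrt(13)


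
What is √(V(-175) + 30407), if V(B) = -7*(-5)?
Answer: √30442 ≈ 174.48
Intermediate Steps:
V(B) = 35
√(V(-175) + 30407) = √(35 + 30407) = √30442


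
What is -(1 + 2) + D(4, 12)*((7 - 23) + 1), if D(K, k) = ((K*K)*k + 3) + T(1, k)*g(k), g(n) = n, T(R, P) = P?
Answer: -5088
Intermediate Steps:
D(K, k) = 3 + k² + k*K² (D(K, k) = ((K*K)*k + 3) + k*k = (K²*k + 3) + k² = (k*K² + 3) + k² = (3 + k*K²) + k² = 3 + k² + k*K²)
-(1 + 2) + D(4, 12)*((7 - 23) + 1) = -(1 + 2) + (3 + 12² + 12*4²)*((7 - 23) + 1) = -1*3 + (3 + 144 + 12*16)*(-16 + 1) = -3 + (3 + 144 + 192)*(-15) = -3 + 339*(-15) = -3 - 5085 = -5088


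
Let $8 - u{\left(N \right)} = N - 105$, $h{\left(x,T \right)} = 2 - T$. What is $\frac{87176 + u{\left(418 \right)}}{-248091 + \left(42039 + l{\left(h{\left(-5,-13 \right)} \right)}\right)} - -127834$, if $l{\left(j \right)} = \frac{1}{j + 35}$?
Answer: $\frac{1317018097016}{10302599} \approx 1.2783 \cdot 10^{5}$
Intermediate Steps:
$u{\left(N \right)} = 113 - N$ ($u{\left(N \right)} = 8 - \left(N - 105\right) = 8 - \left(-105 + N\right) = 113 - N$)
$l{\left(j \right)} = \frac{1}{35 + j}$
$\frac{87176 + u{\left(418 \right)}}{-248091 + \left(42039 + l{\left(h{\left(-5,-13 \right)} \right)}\right)} - -127834 = \frac{87176 + \left(113 - 418\right)}{-248091 + \left(42039 + \frac{1}{35 + \left(2 - -13\right)}\right)} - -127834 = \frac{87176 + \left(113 - 418\right)}{-248091 + \left(42039 + \frac{1}{35 + \left(2 + 13\right)}\right)} + 127834 = \frac{87176 - 305}{-248091 + \left(42039 + \frac{1}{35 + 15}\right)} + 127834 = \frac{86871}{-248091 + \left(42039 + \frac{1}{50}\right)} + 127834 = \frac{86871}{-248091 + \frac{2101951}{50}} + 127834 = \frac{86871}{- \frac{10302599}{50}} + 127834 = 86871 \left(- \frac{50}{10302599}\right) + 127834 = - \frac{4343550}{10302599} + 127834 = \frac{1317018097016}{10302599}$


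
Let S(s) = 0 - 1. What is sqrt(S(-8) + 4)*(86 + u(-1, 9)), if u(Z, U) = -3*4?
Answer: 74*sqrt(3) ≈ 128.17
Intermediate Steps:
S(s) = -1
u(Z, U) = -12
sqrt(S(-8) + 4)*(86 + u(-1, 9)) = sqrt(-1 + 4)*(86 - 12) = sqrt(3)*74 = 74*sqrt(3)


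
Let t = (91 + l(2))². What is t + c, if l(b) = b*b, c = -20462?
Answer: -11437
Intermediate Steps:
l(b) = b²
t = 9025 (t = (91 + 2²)² = (91 + 4)² = 95² = 9025)
t + c = 9025 - 20462 = -11437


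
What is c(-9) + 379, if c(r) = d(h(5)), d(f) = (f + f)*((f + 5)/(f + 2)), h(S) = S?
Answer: 2753/7 ≈ 393.29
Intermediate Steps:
d(f) = 2*f*(5 + f)/(2 + f) (d(f) = (2*f)*((5 + f)/(2 + f)) = 2*f*(5 + f)/(2 + f))
c(r) = 100/7 (c(r) = 2*5*(5 + 5)/(2 + 5) = 2*5*10/7 = 2*5*(⅐)*10 = 100/7)
c(-9) + 379 = 100/7 + 379 = 2753/7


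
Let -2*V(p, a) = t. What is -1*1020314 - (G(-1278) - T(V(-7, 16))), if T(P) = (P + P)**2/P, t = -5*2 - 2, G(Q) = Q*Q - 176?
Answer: -2653398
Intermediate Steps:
G(Q) = -176 + Q**2 (G(Q) = Q**2 - 176 = -176 + Q**2)
t = -12 (t = -10 - 2 = -12)
V(p, a) = 6 (V(p, a) = -1/2*(-12) = 6)
T(P) = 4*P (T(P) = (2*P)**2/P = (4*P**2)/P = 4*P)
-1*1020314 - (G(-1278) - T(V(-7, 16))) = -1*1020314 - ((-176 + (-1278)**2) - 4*6) = -1020314 - ((-176 + 1633284) - 1*24) = -1020314 - (1633108 - 24) = -1020314 - 1*1633084 = -1020314 - 1633084 = -2653398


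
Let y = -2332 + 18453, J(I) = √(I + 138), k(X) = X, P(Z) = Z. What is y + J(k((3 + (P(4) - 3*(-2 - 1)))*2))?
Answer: 16121 + √170 ≈ 16134.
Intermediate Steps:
J(I) = √(138 + I)
y = 16121
y + J(k((3 + (P(4) - 3*(-2 - 1)))*2)) = 16121 + √(138 + (3 + (4 - 3*(-2 - 1)))*2) = 16121 + √(138 + (3 + (4 - 3*(-3)))*2) = 16121 + √(138 + (3 + (4 + 9))*2) = 16121 + √(138 + (3 + 13)*2) = 16121 + √(138 + 16*2) = 16121 + √(138 + 32) = 16121 + √170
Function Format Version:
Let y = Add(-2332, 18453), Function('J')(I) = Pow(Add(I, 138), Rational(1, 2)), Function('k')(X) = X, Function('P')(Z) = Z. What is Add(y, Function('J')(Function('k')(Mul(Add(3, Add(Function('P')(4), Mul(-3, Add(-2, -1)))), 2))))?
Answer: Add(16121, Pow(170, Rational(1, 2))) ≈ 16134.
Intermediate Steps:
Function('J')(I) = Pow(Add(138, I), Rational(1, 2))
y = 16121
Add(y, Function('J')(Function('k')(Mul(Add(3, Add(Function('P')(4), Mul(-3, Add(-2, -1)))), 2)))) = Add(16121, Pow(Add(138, Mul(Add(3, Add(4, Mul(-3, Add(-2, -1)))), 2)), Rational(1, 2))) = Add(16121, Pow(Add(138, Mul(Add(3, Add(4, Mul(-3, -3))), 2)), Rational(1, 2))) = Add(16121, Pow(Add(138, Mul(Add(3, Add(4, 9)), 2)), Rational(1, 2))) = Add(16121, Pow(Add(138, Mul(Add(3, 13), 2)), Rational(1, 2))) = Add(16121, Pow(Add(138, Mul(16, 2)), Rational(1, 2))) = Add(16121, Pow(Add(138, 32), Rational(1, 2))) = Add(16121, Pow(170, Rational(1, 2)))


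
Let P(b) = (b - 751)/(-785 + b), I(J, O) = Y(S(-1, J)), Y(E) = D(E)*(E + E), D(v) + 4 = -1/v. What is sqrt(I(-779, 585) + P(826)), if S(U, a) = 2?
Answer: I*sqrt(27183)/41 ≈ 4.0213*I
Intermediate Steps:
D(v) = -4 - 1/v
Y(E) = 2*E*(-4 - 1/E) (Y(E) = (-4 - 1/E)*(E + E) = (-4 - 1/E)*(2*E) = 2*E*(-4 - 1/E))
I(J, O) = -18 (I(J, O) = -2 - 8*2 = -2 - 16 = -18)
P(b) = (-751 + b)/(-785 + b)
sqrt(I(-779, 585) + P(826)) = sqrt(-18 + (-751 + 826)/(-785 + 826)) = sqrt(-18 + 75/41) = sqrt(-663/41) = I*sqrt(27183)/41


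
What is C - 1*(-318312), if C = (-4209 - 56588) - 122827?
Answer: 134688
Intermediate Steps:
C = -183624 (C = -60797 - 122827 = -183624)
C - 1*(-318312) = -183624 - 1*(-318312) = -183624 + 318312 = 134688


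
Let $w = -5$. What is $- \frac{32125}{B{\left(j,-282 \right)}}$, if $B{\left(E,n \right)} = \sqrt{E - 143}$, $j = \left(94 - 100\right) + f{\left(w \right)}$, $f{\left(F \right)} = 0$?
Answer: $\frac{32125 i \sqrt{149}}{149} \approx 2631.8 i$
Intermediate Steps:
$j = -6$ ($j = \left(94 - 100\right) + 0 = -6 + 0 = -6$)
$B{\left(E,n \right)} = \sqrt{-143 + E}$
$- \frac{32125}{B{\left(j,-282 \right)}} = - \frac{32125}{\sqrt{-143 - 6}} = - \frac{32125}{\sqrt{-149}} = - \frac{32125}{i \sqrt{149}} = - 32125 \left(- \frac{i \sqrt{149}}{149}\right) = \frac{32125 i \sqrt{149}}{149}$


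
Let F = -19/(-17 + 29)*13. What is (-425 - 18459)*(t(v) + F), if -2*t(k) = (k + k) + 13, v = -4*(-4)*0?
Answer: 1534325/3 ≈ 5.1144e+5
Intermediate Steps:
v = 0 (v = 16*0 = 0)
F = -247/12 (F = -19/12*13 = -247/12 ≈ -20.583)
t(k) = -13/2 - k (t(k) = -((k + k) + 13)/2 = -(2*k + 13)/2 = -(13 + 2*k)/2 = -13/2 - k)
(-425 - 18459)*(t(v) + F) = (-425 - 18459)*((-13/2 - 1*0) - 247/12) = -18884*((-13/2 + 0) - 247/12) = -18884*(-13/2 - 247/12) = -18884*(-325/12) = 1534325/3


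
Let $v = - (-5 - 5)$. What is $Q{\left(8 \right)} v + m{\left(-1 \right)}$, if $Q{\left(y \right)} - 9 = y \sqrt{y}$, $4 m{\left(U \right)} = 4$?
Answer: $91 + 160 \sqrt{2} \approx 317.27$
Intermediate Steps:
$m{\left(U \right)} = 1$ ($m{\left(U \right)} = \frac{1}{4} \cdot 4 = 1$)
$v = 10$ ($v = - (-5 - 5) = \left(-1\right) \left(-10\right) = 10$)
$Q{\left(y \right)} = 9 + y^{\frac{3}{2}}$ ($Q{\left(y \right)} = 9 + y \sqrt{y} = 9 + y^{\frac{3}{2}}$)
$Q{\left(8 \right)} v + m{\left(-1 \right)} = \left(9 + 8^{\frac{3}{2}}\right) 10 + 1 = \left(9 + 16 \sqrt{2}\right) 10 + 1 = \left(90 + 160 \sqrt{2}\right) + 1 = 91 + 160 \sqrt{2}$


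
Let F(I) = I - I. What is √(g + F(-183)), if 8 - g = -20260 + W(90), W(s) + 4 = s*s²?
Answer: 2*I*√177182 ≈ 841.86*I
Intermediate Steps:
F(I) = 0
W(s) = -4 + s³ (W(s) = -4 + s*s² = -4 + s³)
g = -708728 (g = 8 - (-20260 + (-4 + 90³)) = 8 - (-20260 + (-4 + 729000)) = 8 - (-20260 + 728996) = 8 - 1*708736 = 8 - 708736 = -708728)
√(g + F(-183)) = √(-708728 + 0) = √(-708728) = 2*I*√177182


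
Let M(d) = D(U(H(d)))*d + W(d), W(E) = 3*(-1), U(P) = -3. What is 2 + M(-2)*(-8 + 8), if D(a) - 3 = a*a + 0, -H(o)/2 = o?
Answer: 2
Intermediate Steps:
H(o) = -2*o
W(E) = -3
D(a) = 3 + a² (D(a) = 3 + (a*a + 0) = 3 + (a² + 0) = 3 + a²)
M(d) = -3 + 12*d (M(d) = (3 + (-3)²)*d - 3 = (3 + 9)*d - 3 = 12*d - 3 = -3 + 12*d)
2 + M(-2)*(-8 + 8) = 2 + (-3 + 12*(-2))*(-8 + 8) = 2 + (-3 - 24)*0 = 2 - 27*0 = 2 + 0 = 2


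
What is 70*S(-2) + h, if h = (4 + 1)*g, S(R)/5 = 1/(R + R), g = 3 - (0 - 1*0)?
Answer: -145/2 ≈ -72.500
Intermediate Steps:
g = 3 (g = 3 - (0 + 0) = 3 - 1*0 = 3 + 0 = 3)
S(R) = 5/(2*R) (S(R) = 5/(R + R) = 5/((2*R)) = 5*(1/(2*R)) = 5/(2*R))
h = 15 (h = (4 + 1)*3 = 5*3 = 15)
70*S(-2) + h = 70*((5/2)/(-2)) + 15 = 70*((5/2)*(-½)) + 15 = 70*(-5/4) + 15 = -175/2 + 15 = -145/2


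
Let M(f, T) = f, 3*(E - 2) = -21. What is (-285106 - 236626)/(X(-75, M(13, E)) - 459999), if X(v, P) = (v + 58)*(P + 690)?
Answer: 260866/235975 ≈ 1.1055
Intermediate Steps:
E = -5 (E = 2 + (1/3)*(-21) = 2 - 7 = -5)
X(v, P) = (58 + v)*(690 + P)
(-285106 - 236626)/(X(-75, M(13, E)) - 459999) = (-285106 - 236626)/((40020 + 58*13 + 690*(-75) + 13*(-75)) - 459999) = -521732/((40020 + 754 - 51750 - 975) - 459999) = -521732/(-11951 - 459999) = -521732/(-471950) = -521732*(-1/471950) = 260866/235975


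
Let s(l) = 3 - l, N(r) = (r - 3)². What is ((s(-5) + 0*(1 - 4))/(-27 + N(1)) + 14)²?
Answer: 98596/529 ≈ 186.38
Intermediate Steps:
N(r) = (-3 + r)²
((s(-5) + 0*(1 - 4))/(-27 + N(1)) + 14)² = (((3 - 1*(-5)) + 0*(1 - 4))/(-27 + (-3 + 1)²) + 14)² = (((3 + 5) + 0*(-3))/(-27 + (-2)²) + 14)² = ((8 + 0)/(-27 + 4) + 14)² = (8/(-23) + 14)² = (8*(-1/23) + 14)² = (-8/23 + 14)² = (314/23)² = 98596/529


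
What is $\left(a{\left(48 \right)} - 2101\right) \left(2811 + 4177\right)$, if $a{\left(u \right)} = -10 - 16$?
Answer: $-14863476$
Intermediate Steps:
$a{\left(u \right)} = -26$ ($a{\left(u \right)} = -10 - 16 = -26$)
$\left(a{\left(48 \right)} - 2101\right) \left(2811 + 4177\right) = \left(-26 - 2101\right) \left(2811 + 4177\right) = \left(-2127\right) 6988 = -14863476$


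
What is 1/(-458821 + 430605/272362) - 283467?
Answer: -35423446454360161/124964974597 ≈ -2.8347e+5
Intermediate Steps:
1/(-458821 + 430605/272362) - 283467 = 1/(-124964974597/272362) - 283467 = -272362/124964974597 - 283467 = -35423446454360161/124964974597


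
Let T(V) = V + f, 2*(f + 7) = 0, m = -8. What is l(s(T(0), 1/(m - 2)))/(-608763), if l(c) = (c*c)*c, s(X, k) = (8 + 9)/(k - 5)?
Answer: 1000/16436601 ≈ 6.0840e-5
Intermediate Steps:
f = -7 (f = -7 + (½)*0 = -7 + 0 = -7)
T(V) = -7 + V (T(V) = V - 7 = -7 + V)
s(X, k) = 17/(-5 + k)
l(c) = c³ (l(c) = c²*c = c³)
l(s(T(0), 1/(m - 2)))/(-608763) = (17/(-5 + 1/(-8 - 2)))³/(-608763) = (17/(-5 + 1/(-10)))³*(-1/608763) = (17/(-5 - ⅒))³*(-1/608763) = (17/(-51/10))³*(-1/608763) = (17*(-10/51))³*(-1/608763) = (-10/3)³*(-1/608763) = -1000/27*(-1/608763) = 1000/16436601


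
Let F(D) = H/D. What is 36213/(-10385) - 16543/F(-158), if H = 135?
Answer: 5427872387/280395 ≈ 19358.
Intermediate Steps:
F(D) = 135/D
36213/(-10385) - 16543/F(-158) = 36213/(-10385) - 16543/(135/(-158)) = 36213*(-1/10385) - 16543/(135*(-1/158)) = -36213/10385 - 16543/(-135/158) = -36213/10385 - 16543*(-158/135) = -36213/10385 + 2613794/135 = 5427872387/280395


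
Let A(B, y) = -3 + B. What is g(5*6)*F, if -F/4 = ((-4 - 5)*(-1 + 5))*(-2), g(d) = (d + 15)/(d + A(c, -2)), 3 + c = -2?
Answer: -6480/11 ≈ -589.09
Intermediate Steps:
c = -5 (c = -3 - 2 = -5)
g(d) = (15 + d)/(-8 + d) (g(d) = (d + 15)/(d + (-3 - 5)) = (15 + d)/(d - 8) = (15 + d)/(-8 + d))
F = -288 (F = -4*(-4 - 5)*(-1 + 5)*(-2) = -4*(-9*4)*(-2) = -(-144)*(-2) = -4*72 = -288)
g(5*6)*F = ((15 + 5*6)/(-8 + 5*6))*(-288) = ((15 + 30)/(-8 + 30))*(-288) = (45/22)*(-288) = -6480/11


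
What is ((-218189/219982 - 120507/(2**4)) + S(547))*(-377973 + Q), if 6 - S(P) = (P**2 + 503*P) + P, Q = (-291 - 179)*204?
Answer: 485690704024153185/1759856 ≈ 2.7598e+11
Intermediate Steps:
Q = -95880 (Q = -470*204 = -95880)
S(P) = 6 - P**2 - 504*P (S(P) = 6 - ((P**2 + 503*P) + P) = 6 - (P**2 + 504*P) = 6 + (-P**2 - 504*P) = 6 - P**2 - 504*P)
((-218189/219982 - 120507/(2**4)) + S(547))*(-377973 + Q) = ((-218189/219982 - 120507/(2**4)) + (6 - 1*547**2 - 504*547))*(-377973 - 95880) = ((-218189*1/219982 - 120507/16) + (6 - 1*299209 - 275688))*(-473853) = ((-218189/219982 - 120507*1/16) + (6 - 299209 - 275688))*(-473853) = ((-218189/219982 - 120507/16) - 574891)*(-473853) = (-13256430949/1759856 - 574891)*(-473853) = -1024981806645/1759856*(-473853) = 485690704024153185/1759856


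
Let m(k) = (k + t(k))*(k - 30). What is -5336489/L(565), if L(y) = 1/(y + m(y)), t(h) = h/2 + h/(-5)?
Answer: -4200056985005/2 ≈ -2.1000e+12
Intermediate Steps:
t(h) = 3*h/10 (t(h) = h*(½) + h*(-⅕) = h/2 - h/5 = 3*h/10)
m(k) = 13*k*(-30 + k)/10 (m(k) = (k + 3*k/10)*(k - 30) = (13*k/10)*(-30 + k) = 13*k*(-30 + k)/10)
L(y) = 1/(y + 13*y*(-30 + y)/10)
-5336489/L(565) = -5336489/(10/(565*(-380 + 13*565))) = -5336489/(10*(1/565)/(-380 + 7345)) = -5336489/(10*(1/565)/6965) = -5336489/(10*(1/565)*(1/6965)) = -5336489/2/787045 = -5336489*787045/2 = -4200056985005/2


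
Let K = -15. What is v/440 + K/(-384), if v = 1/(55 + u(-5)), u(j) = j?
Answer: 6883/176000 ≈ 0.039108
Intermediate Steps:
v = 1/50 (v = 1/(55 - 5) = 1/50 ≈ 0.020000)
v/440 + K/(-384) = (1/50)/440 - 15/(-384) = (1/50)*(1/440) - 15*(-1/384) = 1/22000 + 5/128 = 6883/176000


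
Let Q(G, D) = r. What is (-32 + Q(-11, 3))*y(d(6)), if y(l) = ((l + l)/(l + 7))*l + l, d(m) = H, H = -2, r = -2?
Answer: 68/5 ≈ 13.600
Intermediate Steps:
Q(G, D) = -2
d(m) = -2
y(l) = l + 2*l²/(7 + l) (y(l) = ((2*l)/(7 + l))*l + l = (2*l/(7 + l))*l + l = 2*l²/(7 + l) + l = l + 2*l²/(7 + l))
(-32 + Q(-11, 3))*y(d(6)) = (-32 - 2)*(-2*(7 + 3*(-2))/(7 - 2)) = -(-68)*(7 - 6)/5 = -(-68)/5 = -34*(-⅖) = 68/5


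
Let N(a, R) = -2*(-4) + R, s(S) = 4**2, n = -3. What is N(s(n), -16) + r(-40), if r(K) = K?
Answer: -48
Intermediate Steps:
s(S) = 16
N(a, R) = 8 + R
N(s(n), -16) + r(-40) = (8 - 16) - 40 = -8 - 40 = -48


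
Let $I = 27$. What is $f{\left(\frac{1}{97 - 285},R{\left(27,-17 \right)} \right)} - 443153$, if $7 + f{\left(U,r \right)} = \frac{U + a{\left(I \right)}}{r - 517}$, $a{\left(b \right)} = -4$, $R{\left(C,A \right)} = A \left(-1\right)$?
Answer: $- \frac{41657039247}{94000} \approx -4.4316 \cdot 10^{5}$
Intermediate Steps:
$R{\left(C,A \right)} = - A$
$f{\left(U,r \right)} = -7 + \frac{-4 + U}{-517 + r}$ ($f{\left(U,r \right)} = -7 + \frac{U - 4}{r - 517} = -7 + \frac{-4 + U}{-517 + r}$)
$f{\left(\frac{1}{97 - 285},R{\left(27,-17 \right)} \right)} - 443153 = \frac{3615 + \frac{1}{97 - 285} - 7 \left(\left(-1\right) \left(-17\right)\right)}{-517 - -17} - 443153 = \frac{3615 + \frac{1}{-188} - 119}{-517 + 17} - 443153 = \frac{3615 - \frac{1}{188} - 119}{-500} - 443153 = \left(- \frac{1}{500}\right) \frac{657247}{188} - 443153 = - \frac{657247}{94000} - 443153 = - \frac{41657039247}{94000}$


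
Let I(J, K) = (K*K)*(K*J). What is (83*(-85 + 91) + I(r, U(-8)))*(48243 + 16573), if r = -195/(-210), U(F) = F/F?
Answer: 226369880/7 ≈ 3.2339e+7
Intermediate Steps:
U(F) = 1
r = 13/14 (r = -195*(-1/210) = 13/14 ≈ 0.92857)
I(J, K) = J*K**3 (I(J, K) = K**2*(J*K) = J*K**3)
(83*(-85 + 91) + I(r, U(-8)))*(48243 + 16573) = (83*(-85 + 91) + (13/14)*1**3)*(48243 + 16573) = (83*6 + (13/14)*1)*64816 = (498 + 13/14)*64816 = (6985/14)*64816 = 226369880/7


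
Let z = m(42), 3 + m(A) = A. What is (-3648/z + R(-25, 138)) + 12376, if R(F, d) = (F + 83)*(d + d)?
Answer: 367776/13 ≈ 28290.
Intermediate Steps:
m(A) = -3 + A
z = 39 (z = -3 + 42 = 39)
R(F, d) = 2*d*(83 + F) (R(F, d) = (83 + F)*(2*d) = 2*d*(83 + F))
(-3648/z + R(-25, 138)) + 12376 = (-3648/39 + 2*138*(83 - 25)) + 12376 = (-3648*1/39 + 2*138*58) + 12376 = (-1216/13 + 16008) + 12376 = 206888/13 + 12376 = 367776/13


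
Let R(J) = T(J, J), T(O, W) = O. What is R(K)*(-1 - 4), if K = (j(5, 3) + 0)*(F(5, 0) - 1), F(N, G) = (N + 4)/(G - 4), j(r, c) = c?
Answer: 195/4 ≈ 48.750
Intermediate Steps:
F(N, G) = (4 + N)/(-4 + G)
K = -39/4 (K = (3 + 0)*((4 + 5)/(-4 + 0) - 1) = 3*(9/(-4) - 1) = 3*(-¼*9 - 1) = 3*(-9/4 - 1) = 3*(-13/4) = -39/4 ≈ -9.7500)
R(J) = J
R(K)*(-1 - 4) = -39*(-1 - 4)/4 = -39/4*(-5) = 195/4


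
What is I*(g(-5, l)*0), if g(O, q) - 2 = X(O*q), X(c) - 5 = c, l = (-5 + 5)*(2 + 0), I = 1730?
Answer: 0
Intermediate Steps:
l = 0 (l = 0*2 = 0)
X(c) = 5 + c
g(O, q) = 7 + O*q (g(O, q) = 2 + (5 + O*q) = 7 + O*q)
I*(g(-5, l)*0) = 1730*((7 - 5*0)*0) = 1730*((7 + 0)*0) = 1730*(7*0) = 1730*0 = 0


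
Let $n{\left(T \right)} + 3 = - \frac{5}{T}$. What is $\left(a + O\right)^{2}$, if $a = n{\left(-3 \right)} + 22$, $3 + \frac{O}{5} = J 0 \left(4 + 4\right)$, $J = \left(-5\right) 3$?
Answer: $\frac{289}{9} \approx 32.111$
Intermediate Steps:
$n{\left(T \right)} = -3 - \frac{5}{T}$
$J = -15$
$O = -15$ ($O = -15 + 5 \left(-15\right) 0 \left(4 + 4\right) = -15 + 5 \cdot 0 \cdot 8 = -15 + 5 \cdot 0 = -15 + 0 = -15$)
$a = \frac{62}{3}$ ($a = \left(-3 - \frac{5}{-3}\right) + 22 = \left(-3 - - \frac{5}{3}\right) + 22 = \left(-3 + \frac{5}{3}\right) + 22 = - \frac{4}{3} + 22 = \frac{62}{3} \approx 20.667$)
$\left(a + O\right)^{2} = \left(\frac{62}{3} - 15\right)^{2} = \left(\frac{17}{3}\right)^{2} = \frac{289}{9}$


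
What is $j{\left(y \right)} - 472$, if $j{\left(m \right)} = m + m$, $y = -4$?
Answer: $-480$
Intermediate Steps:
$j{\left(m \right)} = 2 m$
$j{\left(y \right)} - 472 = 2 \left(-4\right) - 472 = -8 - 472 = -480$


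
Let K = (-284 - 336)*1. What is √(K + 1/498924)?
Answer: I*√4287044370061/83154 ≈ 24.9*I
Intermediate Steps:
K = -620 (K = -620*1 = -620)
√(K + 1/498924) = √(-620 + 1/498924) = √(-309332879/498924) = I*√4287044370061/83154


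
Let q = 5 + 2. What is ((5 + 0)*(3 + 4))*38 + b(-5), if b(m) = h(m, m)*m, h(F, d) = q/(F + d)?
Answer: 2667/2 ≈ 1333.5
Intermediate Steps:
q = 7
h(F, d) = 7/(F + d)
b(m) = 7/2 (b(m) = (7/(m + m))*m = (7/((2*m)))*m = (7*(1/(2*m)))*m = (7/(2*m))*m = 7/2)
((5 + 0)*(3 + 4))*38 + b(-5) = ((5 + 0)*(3 + 4))*38 + 7/2 = (5*7)*38 + 7/2 = 35*38 + 7/2 = 1330 + 7/2 = 2667/2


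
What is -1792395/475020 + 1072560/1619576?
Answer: -135682113/43612868 ≈ -3.1111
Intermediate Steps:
-1792395/475020 + 1072560/1619576 = -1792395*1/475020 + 1072560*(1/1619576) = -39831/10556 + 134070/202447 = -135682113/43612868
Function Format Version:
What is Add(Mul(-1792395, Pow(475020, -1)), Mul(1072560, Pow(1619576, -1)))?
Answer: Rational(-135682113, 43612868) ≈ -3.1111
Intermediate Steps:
Add(Mul(-1792395, Pow(475020, -1)), Mul(1072560, Pow(1619576, -1))) = Add(Mul(-1792395, Rational(1, 475020)), Mul(1072560, Rational(1, 1619576))) = Add(Rational(-39831, 10556), Rational(134070, 202447)) = Rational(-135682113, 43612868)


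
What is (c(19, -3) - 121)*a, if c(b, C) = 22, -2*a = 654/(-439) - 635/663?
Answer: -23508111/194038 ≈ -121.15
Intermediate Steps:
a = 712367/582114 (a = -(654/(-439) - 635/663)/2 = -(654*(-1/439) - 635*1/663)/2 = -(-654/439 - 635/663)/2 = -½*(-712367/291057) = 712367/582114 ≈ 1.2238)
(c(19, -3) - 121)*a = (22 - 121)*(712367/582114) = -99*712367/582114 = -23508111/194038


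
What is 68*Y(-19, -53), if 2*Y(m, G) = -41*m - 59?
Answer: 24480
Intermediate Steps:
Y(m, G) = -59/2 - 41*m/2 (Y(m, G) = (-41*m - 59)/2 = (-59 - 41*m)/2 = -59/2 - 41*m/2)
68*Y(-19, -53) = 68*(-59/2 - 41/2*(-19)) = 68*(-59/2 + 779/2) = 68*360 = 24480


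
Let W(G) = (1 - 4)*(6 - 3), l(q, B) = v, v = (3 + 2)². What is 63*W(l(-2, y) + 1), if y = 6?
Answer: -567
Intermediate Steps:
v = 25 (v = 5² = 25)
l(q, B) = 25
W(G) = -9 (W(G) = -3*3 = -9)
63*W(l(-2, y) + 1) = 63*(-9) = -567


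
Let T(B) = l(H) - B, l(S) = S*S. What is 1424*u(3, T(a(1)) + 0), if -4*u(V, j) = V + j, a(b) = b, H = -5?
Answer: -9612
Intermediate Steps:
l(S) = S²
T(B) = 25 - B (T(B) = (-5)² - B = 25 - B)
u(V, j) = -V/4 - j/4 (u(V, j) = -(V + j)/4 = -V/4 - j/4)
1424*u(3, T(a(1)) + 0) = 1424*(-¼*3 - ((25 - 1*1) + 0)/4) = 1424*(-¾ - ((25 - 1) + 0)/4) = 1424*(-¾ - (24 + 0)/4) = 1424*(-¾ - ¼*24) = 1424*(-¾ - 6) = 1424*(-27/4) = -9612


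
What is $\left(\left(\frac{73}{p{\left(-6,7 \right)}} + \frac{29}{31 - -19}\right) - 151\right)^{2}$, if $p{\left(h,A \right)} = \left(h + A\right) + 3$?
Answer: $\frac{174689089}{10000} \approx 17469.0$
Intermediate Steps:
$p{\left(h,A \right)} = 3 + A + h$ ($p{\left(h,A \right)} = \left(A + h\right) + 3 = 3 + A + h$)
$\left(\left(\frac{73}{p{\left(-6,7 \right)}} + \frac{29}{31 - -19}\right) - 151\right)^{2} = \left(\left(\frac{73}{3 + 7 - 6} + \frac{29}{31 - -19}\right) - 151\right)^{2} = \left(\left(\frac{73}{4} + \frac{29}{31 + 19}\right) - 151\right)^{2} = \left(\left(73 \cdot \frac{1}{4} + \frac{29}{50}\right) - 151\right)^{2} = \left(\left(\frac{73}{4} + 29 \cdot \frac{1}{50}\right) - 151\right)^{2} = \left(\left(\frac{73}{4} + \frac{29}{50}\right) - 151\right)^{2} = \left(\frac{1883}{100} - 151\right)^{2} = \left(- \frac{13217}{100}\right)^{2} = \frac{174689089}{10000}$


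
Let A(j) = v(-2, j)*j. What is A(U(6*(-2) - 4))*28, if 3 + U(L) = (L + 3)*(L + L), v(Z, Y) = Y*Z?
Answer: -9551864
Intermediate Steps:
U(L) = -3 + 2*L*(3 + L) (U(L) = -3 + (L + 3)*(L + L) = -3 + (3 + L)*(2*L) = -3 + 2*L*(3 + L))
A(j) = -2*j² (A(j) = (j*(-2))*j = (-2*j)*j = -2*j²)
A(U(6*(-2) - 4))*28 = -2*(-3 + 2*(6*(-2) - 4)² + 6*(6*(-2) - 4))²*28 = -2*(-3 + 2*(-12 - 4)² + 6*(-12 - 4))²*28 = -2*(-3 + 2*(-16)² + 6*(-16))²*28 = -2*(-3 + 2*256 - 96)²*28 = -2*(-3 + 512 - 96)²*28 = -2*413²*28 = -2*170569*28 = -341138*28 = -9551864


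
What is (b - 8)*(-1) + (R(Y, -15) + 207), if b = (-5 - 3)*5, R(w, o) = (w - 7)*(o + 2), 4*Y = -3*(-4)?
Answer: 307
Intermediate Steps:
Y = 3 (Y = (-3*(-4))/4 = (¼)*12 = 3)
R(w, o) = (-7 + w)*(2 + o)
b = -40 (b = -8*5 = -40)
(b - 8)*(-1) + (R(Y, -15) + 207) = (-40 - 8)*(-1) + ((-14 - 7*(-15) + 2*3 - 15*3) + 207) = -48*(-1) + ((-14 + 105 + 6 - 45) + 207) = 48 + (52 + 207) = 48 + 259 = 307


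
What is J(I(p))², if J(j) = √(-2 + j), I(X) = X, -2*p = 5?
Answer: -9/2 ≈ -4.5000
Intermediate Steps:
p = -5/2 (p = -½*5 = -5/2 ≈ -2.5000)
J(I(p))² = (√(-2 - 5/2))² = (√(-9/2))² = (3*I*√2/2)² = -9/2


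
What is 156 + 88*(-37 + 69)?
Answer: 2972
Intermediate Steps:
156 + 88*(-37 + 69) = 156 + 88*32 = 156 + 2816 = 2972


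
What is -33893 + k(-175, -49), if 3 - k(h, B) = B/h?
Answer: -847257/25 ≈ -33890.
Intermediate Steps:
k(h, B) = 3 - B/h
-33893 + k(-175, -49) = -33893 + (3 - 1*(-49)/(-175)) = -33893 + (3 - 1*(-49)*(-1/175)) = -33893 + (3 - 7/25) = -33893 + 68/25 = -847257/25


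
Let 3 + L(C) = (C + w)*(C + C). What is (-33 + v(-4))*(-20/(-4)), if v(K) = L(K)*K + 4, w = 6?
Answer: 235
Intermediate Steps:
L(C) = -3 + 2*C*(6 + C) (L(C) = -3 + (C + 6)*(C + C) = -3 + (6 + C)*(2*C) = -3 + 2*C*(6 + C))
v(K) = 4 + K*(-3 + 2*K² + 12*K) (v(K) = (-3 + 2*K² + 12*K)*K + 4 = K*(-3 + 2*K² + 12*K) + 4 = 4 + K*(-3 + 2*K² + 12*K))
(-33 + v(-4))*(-20/(-4)) = (-33 + (4 - 4*(-3 + 2*(-4)² + 12*(-4))))*(-20/(-4)) = (-33 + (4 - 4*(-3 + 2*16 - 48)))*(-20*(-¼)) = (-33 + (4 - 4*(-3 + 32 - 48)))*5 = (-33 + (4 - 4*(-19)))*5 = (-33 + (4 + 76))*5 = (-33 + 80)*5 = 47*5 = 235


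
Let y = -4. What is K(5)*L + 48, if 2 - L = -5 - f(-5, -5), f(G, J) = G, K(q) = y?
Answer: 40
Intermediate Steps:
K(q) = -4
L = 2 (L = 2 - (-5 - 1*(-5)) = 2 - (-5 + 5) = 2 - 1*0 = 2 + 0 = 2)
K(5)*L + 48 = -4*2 + 48 = -8 + 48 = 40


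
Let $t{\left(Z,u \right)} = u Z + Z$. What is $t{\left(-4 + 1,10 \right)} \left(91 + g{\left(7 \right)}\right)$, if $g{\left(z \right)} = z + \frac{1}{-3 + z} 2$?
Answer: $- \frac{6501}{2} \approx -3250.5$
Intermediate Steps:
$t{\left(Z,u \right)} = Z + Z u$ ($t{\left(Z,u \right)} = Z u + Z = Z + Z u$)
$g{\left(z \right)} = z + \frac{2}{-3 + z}$
$t{\left(-4 + 1,10 \right)} \left(91 + g{\left(7 \right)}\right) = \left(-4 + 1\right) \left(1 + 10\right) \left(91 + \frac{2 + 7^{2} - 21}{-3 + 7}\right) = \left(-3\right) 11 \left(91 + \frac{2 + 49 - 21}{4}\right) = - 33 \left(91 + \frac{1}{4} \cdot 30\right) = - 33 \left(91 + \frac{15}{2}\right) = \left(-33\right) \frac{197}{2} = - \frac{6501}{2}$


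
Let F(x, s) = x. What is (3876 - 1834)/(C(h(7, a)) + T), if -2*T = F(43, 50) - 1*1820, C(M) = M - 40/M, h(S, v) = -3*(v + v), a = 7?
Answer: 85764/35593 ≈ 2.4096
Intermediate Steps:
h(S, v) = -6*v
T = 1777/2 (T = -(43 - 1*1820)/2 = -(43 - 1820)/2 = -½*(-1777) = 1777/2 ≈ 888.50)
(3876 - 1834)/(C(h(7, a)) + T) = (3876 - 1834)/((-6*7 - 40/((-6*7))) + 1777/2) = 2042/((-42 - 40/(-42)) + 1777/2) = 2042/((-42 - 40*(-1/42)) + 1777/2) = 2042/((-42 + 20/21) + 1777/2) = 2042/(-862/21 + 1777/2) = 2042/(35593/42) = 2042*(42/35593) = 85764/35593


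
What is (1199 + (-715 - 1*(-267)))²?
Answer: 564001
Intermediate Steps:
(1199 + (-715 - 1*(-267)))² = (1199 + (-715 + 267))² = (1199 - 448)² = 751² = 564001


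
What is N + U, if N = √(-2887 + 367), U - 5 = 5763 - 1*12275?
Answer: -6507 + 6*I*√70 ≈ -6507.0 + 50.2*I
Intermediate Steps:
U = -6507 (U = 5 + (5763 - 1*12275) = 5 + (5763 - 12275) = 5 - 6512 = -6507)
N = 6*I*√70 (N = √(-2520) = 6*I*√70 ≈ 50.2*I)
N + U = 6*I*√70 - 6507 = -6507 + 6*I*√70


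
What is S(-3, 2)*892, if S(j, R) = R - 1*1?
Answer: 892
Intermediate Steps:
S(j, R) = -1 + R (S(j, R) = R - 1 = -1 + R)
S(-3, 2)*892 = (-1 + 2)*892 = 1*892 = 892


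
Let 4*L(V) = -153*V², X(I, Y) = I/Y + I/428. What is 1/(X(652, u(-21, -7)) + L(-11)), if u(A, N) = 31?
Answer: -13268/61108353 ≈ -0.00021712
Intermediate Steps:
X(I, Y) = I/428 + I/Y (X(I, Y) = I/Y + I*(1/428) = I/Y + I/428 = I/428 + I/Y)
L(V) = -153*V²/4 (L(V) = (-153*V²)/4 = -153*V²/4)
1/(X(652, u(-21, -7)) + L(-11)) = 1/(((1/428)*652 + 652/31) - 153/4*(-11)²) = 1/((163/107 + 652*(1/31)) - 153/4*121) = 1/((163/107 + 652/31) - 18513/4) = 1/(74817/3317 - 18513/4) = 1/(-61108353/13268) = -13268/61108353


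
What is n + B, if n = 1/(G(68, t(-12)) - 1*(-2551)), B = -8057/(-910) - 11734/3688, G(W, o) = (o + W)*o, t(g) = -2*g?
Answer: 3235606913/570413740 ≈ 5.6724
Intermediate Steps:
G(W, o) = o*(W + o) (G(W, o) = (W + o)*o = o*(W + o))
B = 679867/119860 (B = -8057*(-1/910) - 11734*1/3688 = 1151/130 - 5867/1844 = 679867/119860 ≈ 5.6722)
n = 1/4759 (n = 1/((-2*(-12))*(68 - 2*(-12)) - 1*(-2551)) = 1/(24*(68 + 24) + 2551) = 1/(24*92 + 2551) = 1/(2208 + 2551) = 1/4759 ≈ 0.00021013)
n + B = 1/4759 + 679867/119860 = 3235606913/570413740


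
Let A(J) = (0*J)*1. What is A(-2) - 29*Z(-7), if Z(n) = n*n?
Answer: -1421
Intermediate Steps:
A(J) = 0 (A(J) = 0*1 = 0)
Z(n) = n²
A(-2) - 29*Z(-7) = 0 - 29*(-7)² = 0 - 29*49 = 0 - 1421 = -1421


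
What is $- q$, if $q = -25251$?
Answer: $25251$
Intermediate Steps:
$- q = \left(-1\right) \left(-25251\right) = 25251$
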